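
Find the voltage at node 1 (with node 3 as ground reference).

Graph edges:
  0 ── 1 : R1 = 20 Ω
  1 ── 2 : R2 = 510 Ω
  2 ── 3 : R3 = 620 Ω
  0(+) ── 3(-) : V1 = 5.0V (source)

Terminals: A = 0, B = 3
Nodal analysis, taking node 3 as the 0 V reference.
Source V1 fixes V_0 = 5 V.
KCL at each unknown node (sum of currents leaving = 0; resistances in Ω):
  Node 1: (V_1 - 5)/20 + (V_1 - V_2)/510 = 0
  Node 2: (V_2 - V_1)/510 + (V_2 - 0)/620 = 0
Collecting terms (coefficients in siemens):
  0.05196·V_1 - 0.001961·V_2 = 0.25
  0.003574·V_2 - 0.001961·V_1 = 0
Determinant D = (0.05196)(0.003574) - (-0.001961)(-0.001961) = 0.0001818
V_1 = [(0.25)(0.003574) - (-0.001961)(0)]/D = 4.913 V
V_2 = [(0.05196)(0) - (0.25)(-0.001961)]/D = 2.696 V
The requested potential is V_1 = 4.913 V.

Final answer: V_1 = 4.913 V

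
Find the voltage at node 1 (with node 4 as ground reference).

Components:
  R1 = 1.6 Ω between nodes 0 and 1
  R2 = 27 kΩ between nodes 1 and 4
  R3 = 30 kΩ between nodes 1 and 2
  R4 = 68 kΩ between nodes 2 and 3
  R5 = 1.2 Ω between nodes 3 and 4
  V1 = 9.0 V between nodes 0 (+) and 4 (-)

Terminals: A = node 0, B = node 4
Nodal analysis, taking node 4 as the 0 V reference.
Source V1 fixes V_0 = 9 V.
KCL at each unknown node (sum of currents leaving = 0; resistances in Ω):
  Node 1: (V_1 - 9)/1.6 + (V_1 - 0)/27000 + (V_1 - V_2)/30000 = 0
  Node 2: (V_2 - V_1)/30000 + (V_2 - V_3)/68000 = 0
  Node 3: (V_3 - V_2)/68000 + (V_3 - 0)/1.2 = 0
Collecting terms (coefficients in siemens):
  0.6251·V_1 - 0.00003333·V_2 = 5.625
  0.00004804·V_2 - 0.00003333·V_1 - 0.00001471·V_3 = 0
  0.8333·V_3 - 0.00001471·V_2 = 0
Solving these 3 simultaneous equations (Gaussian elimination) gives:
  V_1 = 8.999 V, V_2 = 6.244 V, V_3 = 0.0001102 V
The requested potential is V_1 = 8.999 V.

Final answer: V_1 = 8.999 V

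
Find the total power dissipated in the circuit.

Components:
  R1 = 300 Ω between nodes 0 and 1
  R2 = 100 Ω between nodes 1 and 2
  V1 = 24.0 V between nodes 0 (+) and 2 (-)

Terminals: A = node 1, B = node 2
Nodal analysis, taking node 2 as the 0 V reference.
Source V1 fixes V_0 = 24 V.
KCL at each unknown node (sum of currents leaving = 0; resistances in Ω):
  Node 1: (V_1 - 24)/300 + (V_1 - 0)/100 = 0
Collecting terms: 0.01333 × V_1 = 0.08  =>  V_1 = 6 V
Power in each resistor, P = (ΔV)²/R:
  P_R1 = (24 - 6)²/300 = 1.08 W
  P_R2 = (6 - 0)²/100 = 0.36 W
P_total = P_R1 + P_R2 = 1.44 W

Final answer: 1.44 W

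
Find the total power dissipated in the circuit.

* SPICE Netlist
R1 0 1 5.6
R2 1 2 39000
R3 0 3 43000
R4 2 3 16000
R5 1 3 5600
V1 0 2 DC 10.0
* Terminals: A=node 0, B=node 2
Nodal analysis, taking node 2 as the 0 V reference.
Source V1 fixes V_0 = 10 V.
KCL at each unknown node (sum of currents leaving = 0; resistances in Ω):
  Node 1: (V_1 - 10)/5.6 + (V_1 - 0)/39000 + (V_1 - V_3)/5600 = 0
  Node 3: (V_3 - 10)/43000 + (V_3 - 0)/16000 + (V_3 - V_1)/5600 = 0
Collecting terms (coefficients in siemens):
  0.1788·V_1 - 0.0001786·V_3 = 1.786
  0.0002643·V_3 - 0.0001786·V_1 = 0.0002326
Determinant D = (0.1788)(0.0002643) - (-0.0001786)(-0.0001786) = 0.00004722
V_1 = [(1.786)(0.0002643) - (-0.0001786)(0.0002326)]/D = 9.996 V
V_3 = [(0.1788)(0.0002326) - (1.786)(-0.0001786)]/D = 7.633 V
Power in each resistor, P = (ΔV)²/R:
  P_R1 = (10 - 9.996)²/5.6 = 0.000002577 W
  P_R2 = (9.996 - 0)²/39000 = 0.002562 W
  P_R3 = (10 - 7.633)²/43000 = 0.0001303 W
  P_R4 = (0 - 7.633)²/16000 = 0.003641 W
  P_R5 = (9.996 - 7.633)²/5600 = 0.0009973 W
P_total = P_R1 + P_R2 + P_R3 + P_R4 + P_R5 = 0.007334 W

Final answer: 0.007334 W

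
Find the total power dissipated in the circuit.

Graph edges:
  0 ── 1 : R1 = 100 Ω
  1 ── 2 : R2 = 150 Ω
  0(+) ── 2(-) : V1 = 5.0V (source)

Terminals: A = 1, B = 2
Nodal analysis, taking node 2 as the 0 V reference.
Source V1 fixes V_0 = 5 V.
KCL at each unknown node (sum of currents leaving = 0; resistances in Ω):
  Node 1: (V_1 - 5)/100 + (V_1 - 0)/150 = 0
Collecting terms: 0.01667 × V_1 = 0.05  =>  V_1 = 3 V
Power in each resistor, P = (ΔV)²/R:
  P_R1 = (5 - 3)²/100 = 0.04 W
  P_R2 = (3 - 0)²/150 = 0.06 W
P_total = P_R1 + P_R2 = 0.1 W

Final answer: 0.1 W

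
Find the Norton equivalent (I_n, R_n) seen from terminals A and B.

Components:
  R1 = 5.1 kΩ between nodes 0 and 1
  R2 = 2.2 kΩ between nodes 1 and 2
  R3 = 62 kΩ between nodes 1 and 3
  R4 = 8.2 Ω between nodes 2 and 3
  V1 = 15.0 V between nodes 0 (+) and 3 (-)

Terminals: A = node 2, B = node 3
Find the Thévenin equivalent first; then I_n = V_th/R_th and R_n = R_th.
Step 1 — V_th is the open-circuit voltage V_A - V_B (nothing connected across the terminals).
Nodal analysis, taking node 3 as the 0 V reference.
Source V1 fixes V_0 = 15 V.
KCL at each unknown node (sum of currents leaving = 0; resistances in Ω):
  Node 1: (V_1 - 15)/5100 + (V_1 - V_2)/2200 + (V_1 - 0)/62000 = 0
  Node 2: (V_2 - V_1)/2200 + (V_2 - 0)/8.2 = 0
Collecting terms (coefficients in siemens):
  0.0006668·V_1 - 0.0004545·V_2 = 0.002941
  0.1224·V_2 - 0.0004545·V_1 = 0
Determinant D = (0.0006668)(0.1224) - (-0.0004545)(-0.0004545) = 0.00008141
V_1 = [(0.002941)(0.1224) - (-0.0004545)(0)]/D = 4.422 V
V_2 = [(0.0006668)(0) - (0.002941)(-0.0004545)]/D = 0.01642 V
V_th = V_2 - V_3 = 0.01642 - 0 = 0.01642 V
Step 2 — R_th: zero the source — replace V1 by a short circuit (node 3 merges into node 0) — and find the resistance seen between A (node 2) and B (node 0).
Reduce the network between node 2 (A) and node 0 (B) by series/parallel combination:
  Rp1 = R1 ‖ R3 (parallel, both between nodes 0 and 1) = 1/(1/5100 + 1/62000) = 4712 Ω
  Rs1 = R2 + Rp1 (series, joined only at node 1) = 2200 + 4712 = 6912 Ω
  Rp2 = R4 ‖ Rs1 (parallel, both between nodes 0 and 2) = 1/(1/8.2 + 1/6912) = 8.19 Ω
R_th = 8.19 Ω
I_n = V_th/R_th = 0.01642/8.19 = 0.002005 A, and R_n = R_th = 8.19 Ω

Final answer: I_n = 0.002005 A, R_n = 8.19 Ω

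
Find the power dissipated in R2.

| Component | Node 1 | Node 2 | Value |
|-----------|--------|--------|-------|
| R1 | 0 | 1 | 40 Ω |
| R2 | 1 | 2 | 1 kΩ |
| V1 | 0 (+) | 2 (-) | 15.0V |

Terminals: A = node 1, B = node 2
Nodal analysis, taking node 2 as the 0 V reference.
Source V1 fixes V_0 = 15 V.
KCL at each unknown node (sum of currents leaving = 0; resistances in Ω):
  Node 1: (V_1 - 15)/40 + (V_1 - 0)/1000 = 0
Collecting terms: 0.026 × V_1 = 0.375  =>  V_1 = 14.42 V
I_R2 = (V_1 - V_2)/R2 = (14.42 - 0)/1000 = 0.01442 A
P_R2 = I_R2² × R2 = (0.01442)² × 1000 = 0.208 W

Final answer: 0.208 W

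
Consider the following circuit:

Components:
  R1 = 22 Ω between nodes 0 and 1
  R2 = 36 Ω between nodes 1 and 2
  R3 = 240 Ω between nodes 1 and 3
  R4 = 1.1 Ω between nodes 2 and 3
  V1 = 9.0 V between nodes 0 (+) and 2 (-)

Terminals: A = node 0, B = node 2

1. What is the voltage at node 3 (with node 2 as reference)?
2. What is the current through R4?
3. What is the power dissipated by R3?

Nodal analysis, taking node 2 as the 0 V reference.
Source V1 fixes V_0 = 9 V.
KCL at each unknown node (sum of currents leaving = 0; resistances in Ω):
  Node 1: (V_1 - 9)/22 + (V_1 - 0)/36 + (V_1 - V_3)/240 = 0
  Node 3: (V_3 - V_1)/240 + (V_3 - 0)/1.1 = 0
Collecting terms (coefficients in siemens):
  0.0774·V_1 - 0.004167·V_3 = 0.4091
  0.9133·V_3 - 0.004167·V_1 = 0
Determinant D = (0.0774)(0.9133) - (-0.004167)(-0.004167) = 0.07067
V_1 = [(0.4091)(0.9133) - (-0.004167)(0)]/D = 5.287 V
V_3 = [(0.0774)(0) - (0.4091)(-0.004167)]/D = 0.02412 V
Part 1:
  Read off the nodal solution: V_3 = 0.02412 V
Part 2:
  I_R4 = (V_2 - V_3)/R4 = (0 - 0.02412)/1.1 = -0.02193 A
  Magnitude: I_R4 = 0.02193 A
Part 3:
  I_R3 = (V_1 - V_3)/R3 = (5.287 - 0.02412)/240 = 0.02193 A
  P_R3 = I_R3² × R3 = (0.02193)² × 240 = 0.1154 W

Final answers:
1. V_3 = 0.02412 V
2. I_R4 = 0.02193 A
3. P_R3 = 0.1154 W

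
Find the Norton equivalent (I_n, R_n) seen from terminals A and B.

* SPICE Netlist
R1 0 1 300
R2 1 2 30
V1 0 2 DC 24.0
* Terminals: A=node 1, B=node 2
Find the Thévenin equivalent first; then I_n = V_th/R_th and R_n = R_th.
Step 1 — V_th is the open-circuit voltage V_A - V_B (nothing connected across the terminals).
Nodal analysis, taking node 2 as the 0 V reference.
Source V1 fixes V_0 = 24 V.
KCL at each unknown node (sum of currents leaving = 0; resistances in Ω):
  Node 1: (V_1 - 24)/300 + (V_1 - 0)/30 = 0
Collecting terms: 0.03667 × V_1 = 0.08  =>  V_1 = 2.182 V
V_th = V_1 - V_2 = 2.182 - 0 = 2.182 V
Step 2 — R_th: zero the source — replace V1 by a short circuit (node 2 merges into node 0) — and find the resistance seen between A (node 1) and B (node 0).
Reduce the network between node 1 (A) and node 0 (B) by series/parallel combination:
  Rp1 = R1 ‖ R2 (parallel, both between nodes 0 and 1) = 1/(1/300 + 1/30) = 27.27 Ω
R_th = 27.27 Ω
I_n = V_th/R_th = 2.182/27.27 = 0.08 A, and R_n = R_th = 27.27 Ω

Final answer: I_n = 0.08 A, R_n = 27.27 Ω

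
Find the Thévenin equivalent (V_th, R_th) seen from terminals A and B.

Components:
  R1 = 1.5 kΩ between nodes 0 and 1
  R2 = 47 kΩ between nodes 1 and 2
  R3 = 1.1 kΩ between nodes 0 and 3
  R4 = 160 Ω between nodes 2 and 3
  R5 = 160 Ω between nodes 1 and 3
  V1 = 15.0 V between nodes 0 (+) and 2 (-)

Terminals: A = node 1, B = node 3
Step 1 — V_th is the open-circuit voltage V_A - V_B (nothing connected across the terminals).
Nodal analysis, taking node 2 as the 0 V reference.
Source V1 fixes V_0 = 15 V.
KCL at each unknown node (sum of currents leaving = 0; resistances in Ω):
  Node 1: (V_1 - 15)/1500 + (V_1 - 0)/47000 + (V_1 - V_3)/160 = 0
  Node 3: (V_3 - 15)/1100 + (V_3 - 0)/160 + (V_3 - V_1)/160 = 0
Collecting terms (coefficients in siemens):
  0.006938·V_1 - 0.00625·V_3 = 0.01
  0.01341·V_3 - 0.00625·V_1 = 0.01364
Determinant D = (0.006938)(0.01341) - (-0.00625)(-0.00625) = 0.00005397
V_1 = [(0.01)(0.01341) - (-0.00625)(0.01364)]/D = 4.064 V
V_3 = [(0.006938)(0.01364) - (0.01)(-0.00625)]/D = 2.911 V
V_th = V_1 - V_3 = 4.064 - 2.911 = 1.153 V
Step 2 — R_th: zero the source — replace V1 by a short circuit (node 2 merges into node 0) — and find the resistance seen between A (node 1) and B (node 3).
Reduce the network between node 1 (A) and node 3 (B) by series/parallel combination:
  Rp1 = R1 ‖ R2 (parallel, both between nodes 0 and 1) = 1/(1/1500 + 1/47000) = 1454 Ω
  Rp2 = R3 ‖ R4 (parallel, both between nodes 0 and 3) = 1/(1/1100 + 1/160) = 139.7 Ω
  Rs1 = Rp1 + Rp2 (series, joined only at node 0) = 1454 + 139.7 = 1593 Ω
  Rp3 = R5 ‖ Rs1 (parallel, both between nodes 1 and 3) = 1/(1/160 + 1/1593) = 145.4 Ω
R_th = 145.4 Ω

Final answer: V_th = 1.153 V, R_th = 145.4 Ω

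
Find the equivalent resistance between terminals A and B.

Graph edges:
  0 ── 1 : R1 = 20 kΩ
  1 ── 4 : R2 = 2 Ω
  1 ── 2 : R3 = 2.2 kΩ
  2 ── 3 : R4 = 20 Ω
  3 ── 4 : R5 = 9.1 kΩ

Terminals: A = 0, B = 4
Reduce the network between node 0 (A) and node 4 (B) by series/parallel combination:
  Rs1 = R3 + R4 (series, joined only at node 2) = 2200 + 20 = 2220 Ω
  Rs2 = R5 + Rs1 (series, joined only at node 3) = 9100 + 2220 = 11320 Ω
  Rp1 = R2 ‖ Rs2 (parallel, both between nodes 1 and 4) = 1/(1/2 + 1/11320) = 2 Ω
  Rs3 = R1 + Rp1 (series, joined only at node 1) = 20000 + 2 = 20000 Ω
R_eq = 20 kΩ

Final answer: 20 kΩ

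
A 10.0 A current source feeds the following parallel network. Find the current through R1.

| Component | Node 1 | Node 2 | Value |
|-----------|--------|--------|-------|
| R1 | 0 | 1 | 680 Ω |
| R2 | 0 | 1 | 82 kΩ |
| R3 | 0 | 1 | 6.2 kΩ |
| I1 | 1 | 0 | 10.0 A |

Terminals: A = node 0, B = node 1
All resistors sit directly between nodes 0 and 1, so they are in parallel and share one voltage V; the full source current 10 A splits among them.
1/R_par = 1/680 + 1/82000 + 1/6200 = 0.001644 S  =>  R_par = 608.2 Ω
V = I × R_par = 10 × 608.2 = 6082 V
I_R1 = V/R1 = 6082/680 = 8.945 A

Final answer: 8.945 A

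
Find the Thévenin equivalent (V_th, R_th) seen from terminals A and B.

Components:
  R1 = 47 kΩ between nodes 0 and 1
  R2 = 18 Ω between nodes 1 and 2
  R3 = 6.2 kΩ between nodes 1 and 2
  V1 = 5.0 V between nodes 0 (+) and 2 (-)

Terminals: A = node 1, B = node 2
Step 1 — V_th is the open-circuit voltage V_A - V_B (nothing connected across the terminals).
Nodal analysis, taking node 2 as the 0 V reference.
Source V1 fixes V_0 = 5 V.
KCL at each unknown node (sum of currents leaving = 0; resistances in Ω):
  Node 1: (V_1 - 5)/47000 + (V_1 - 0)/18 + (V_1 - 0)/6200 = 0
Collecting terms: 0.05574 × V_1 = 0.0001064  =>  V_1 = 0.001909 V
V_th = V_1 - V_2 = 0.001909 - 0 = 0.001909 V
Step 2 — R_th: zero the source — replace V1 by a short circuit (node 2 merges into node 0) — and find the resistance seen between A (node 1) and B (node 0).
Reduce the network between node 1 (A) and node 0 (B) by series/parallel combination:
  Rp1 = R1 ‖ R2 ‖ R3 (parallel, all between nodes 0 and 1) = 1/(1/47000 + 1/18 + 1/6200) = 17.94 Ω
R_th = 17.94 Ω

Final answer: V_th = 0.001909 V, R_th = 17.94 Ω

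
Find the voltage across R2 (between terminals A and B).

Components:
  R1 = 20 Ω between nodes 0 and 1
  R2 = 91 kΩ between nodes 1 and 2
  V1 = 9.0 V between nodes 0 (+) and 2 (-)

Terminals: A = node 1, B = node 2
R1 and R2 are in series across V1 (node 0 → node 1 → node 2), and the output A–B is taken across R2, so this is a voltage divider.
Series current: I = V1/(R1 + R2) = 9/(20 + 91000) = 9/91020 = 0.00009888 A
V_R2 = I × R2 = V1 × R2/(R1 + R2) = 9 × 91000/91020 = 8.998 V

Final answer: 8.998 V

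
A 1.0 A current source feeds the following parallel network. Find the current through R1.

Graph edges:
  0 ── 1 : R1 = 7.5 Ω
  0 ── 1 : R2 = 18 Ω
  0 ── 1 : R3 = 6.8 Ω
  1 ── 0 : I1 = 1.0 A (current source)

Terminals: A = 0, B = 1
All resistors sit directly between nodes 0 and 1, so they are in parallel and share one voltage V; the full source current 1 A splits among them.
1/R_par = 1/7.5 + 1/18 + 1/6.8 = 0.3359 S  =>  R_par = 2.977 Ω
V = I × R_par = 1 × 2.977 = 2.977 V
I_R1 = V/R1 = 2.977/7.5 = 0.3969 A

Final answer: 0.3969 A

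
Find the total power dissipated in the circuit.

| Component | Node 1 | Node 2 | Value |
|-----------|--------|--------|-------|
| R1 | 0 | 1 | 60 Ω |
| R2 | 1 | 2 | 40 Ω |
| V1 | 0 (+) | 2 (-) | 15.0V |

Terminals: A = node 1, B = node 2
Nodal analysis, taking node 2 as the 0 V reference.
Source V1 fixes V_0 = 15 V.
KCL at each unknown node (sum of currents leaving = 0; resistances in Ω):
  Node 1: (V_1 - 15)/60 + (V_1 - 0)/40 = 0
Collecting terms: 0.04167 × V_1 = 0.25  =>  V_1 = 6 V
Power in each resistor, P = (ΔV)²/R:
  P_R1 = (15 - 6)²/60 = 1.35 W
  P_R2 = (6 - 0)²/40 = 0.9 W
P_total = P_R1 + P_R2 = 2.25 W

Final answer: 2.25 W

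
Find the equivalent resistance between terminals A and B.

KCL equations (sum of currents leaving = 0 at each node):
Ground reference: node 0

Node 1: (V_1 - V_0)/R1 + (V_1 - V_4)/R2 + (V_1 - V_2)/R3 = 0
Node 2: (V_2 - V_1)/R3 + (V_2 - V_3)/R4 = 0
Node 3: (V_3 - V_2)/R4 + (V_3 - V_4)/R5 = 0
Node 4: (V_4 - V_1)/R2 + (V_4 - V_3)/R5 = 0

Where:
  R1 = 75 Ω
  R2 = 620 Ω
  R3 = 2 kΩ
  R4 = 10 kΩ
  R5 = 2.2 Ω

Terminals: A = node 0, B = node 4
Reduce the network between node 0 (A) and node 4 (B) by series/parallel combination:
  Rs1 = R3 + R4 (series, joined only at node 2) = 2000 + 10000 = 12000 Ω
  Rs2 = R5 + Rs1 (series, joined only at node 3) = 2.2 + 12000 = 12000 Ω
  Rp1 = R2 ‖ Rs2 (parallel, both between nodes 1 and 4) = 1/(1/620 + 1/12000) = 589.5 Ω
  Rs3 = R1 + Rp1 (series, joined only at node 1) = 75 + 589.5 = 664.5 Ω
R_eq = 664.5 Ω

Final answer: 664.5 Ω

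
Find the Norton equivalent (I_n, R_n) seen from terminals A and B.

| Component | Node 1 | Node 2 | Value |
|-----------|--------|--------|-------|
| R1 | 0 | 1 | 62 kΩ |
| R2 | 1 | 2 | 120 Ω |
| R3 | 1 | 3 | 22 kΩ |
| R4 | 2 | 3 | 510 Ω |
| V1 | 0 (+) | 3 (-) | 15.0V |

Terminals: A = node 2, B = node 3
Find the Thévenin equivalent first; then I_n = V_th/R_th and R_n = R_th.
Step 1 — V_th is the open-circuit voltage V_A - V_B (nothing connected across the terminals).
Nodal analysis, taking node 3 as the 0 V reference.
Source V1 fixes V_0 = 15 V.
KCL at each unknown node (sum of currents leaving = 0; resistances in Ω):
  Node 1: (V_1 - 15)/62000 + (V_1 - V_2)/120 + (V_1 - 0)/22000 = 0
  Node 2: (V_2 - V_1)/120 + (V_2 - 0)/510 = 0
Collecting terms (coefficients in siemens):
  0.008395·V_1 - 0.008333·V_2 = 0.0002419
  0.01029·V_2 - 0.008333·V_1 = 0
Determinant D = (0.008395)(0.01029) - (-0.008333)(-0.008333) = 0.00001697
V_1 = [(0.0002419)(0.01029) - (-0.008333)(0)]/D = 0.1467 V
V_2 = [(0.008395)(0) - (0.0002419)(-0.008333)]/D = 0.1188 V
V_th = V_2 - V_3 = 0.1188 - 0 = 0.1188 V
Step 2 — R_th: zero the source — replace V1 by a short circuit (node 3 merges into node 0) — and find the resistance seen between A (node 2) and B (node 0).
Reduce the network between node 2 (A) and node 0 (B) by series/parallel combination:
  Rp1 = R1 ‖ R3 (parallel, both between nodes 0 and 1) = 1/(1/62000 + 1/22000) = 16240 Ω
  Rs1 = R2 + Rp1 (series, joined only at node 1) = 120 + 16240 = 16360 Ω
  Rp2 = R4 ‖ Rs1 (parallel, both between nodes 0 and 2) = 1/(1/510 + 1/16360) = 494.6 Ω
R_th = 494.6 Ω
I_n = V_th/R_th = 0.1188/494.6 = 0.0002402 A, and R_n = R_th = 494.6 Ω

Final answer: I_n = 0.0002402 A, R_n = 494.6 Ω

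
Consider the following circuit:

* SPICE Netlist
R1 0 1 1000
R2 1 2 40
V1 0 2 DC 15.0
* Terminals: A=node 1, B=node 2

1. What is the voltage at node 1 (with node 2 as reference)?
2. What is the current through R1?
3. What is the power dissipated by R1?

Nodal analysis, taking node 2 as the 0 V reference.
Source V1 fixes V_0 = 15 V.
KCL at each unknown node (sum of currents leaving = 0; resistances in Ω):
  Node 1: (V_1 - 15)/1000 + (V_1 - 0)/40 = 0
Collecting terms: 0.026 × V_1 = 0.015  =>  V_1 = 0.5769 V
Part 1:
  Read off the nodal solution: V_1 = 0.5769 V
Part 2:
  I_R1 = (V_0 - V_1)/R1 = (15 - 0.5769)/1000 = 0.01442 A
  Magnitude: I_R1 = 0.01442 A
Part 3:
  I_R1 = (V_0 - V_1)/R1 = (15 - 0.5769)/1000 = 0.01442 A
  P_R1 = I_R1² × R1 = (0.01442)² × 1000 = 0.208 W

Final answers:
1. V_1 = 0.5769 V
2. I_R1 = 0.01442 A
3. P_R1 = 0.208 W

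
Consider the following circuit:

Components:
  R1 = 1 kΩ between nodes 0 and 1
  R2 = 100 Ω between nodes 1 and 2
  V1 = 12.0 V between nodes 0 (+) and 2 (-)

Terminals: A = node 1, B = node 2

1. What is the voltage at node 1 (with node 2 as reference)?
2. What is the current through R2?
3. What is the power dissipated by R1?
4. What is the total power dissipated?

Nodal analysis, taking node 2 as the 0 V reference.
Source V1 fixes V_0 = 12 V.
KCL at each unknown node (sum of currents leaving = 0; resistances in Ω):
  Node 1: (V_1 - 12)/1000 + (V_1 - 0)/100 = 0
Collecting terms: 0.011 × V_1 = 0.012  =>  V_1 = 1.091 V
Part 1:
  Read off the nodal solution: V_1 = 1.091 V
Part 2:
  I_R2 = (V_1 - V_2)/R2 = (1.091 - 0)/100 = 0.01091 A
  Magnitude: I_R2 = 0.01091 A
Part 3:
  I_R1 = (V_0 - V_1)/R1 = (12 - 1.091)/1000 = 0.01091 A
  P_R1 = I_R1² × R1 = (0.01091)² × 1000 = 0.119 W
Part 4:
  Power in each resistor, P = (ΔV)²/R:
    P_R1 = (12 - 1.091)²/1000 = 0.119 W
    P_R2 = (1.091 - 0)²/100 = 0.0119 W
  P_total = P_R1 + P_R2 = 0.1309 W

Final answers:
1. V_1 = 1.091 V
2. I_R2 = 0.01091 A
3. P_R1 = 0.119 W
4. P_total = 0.1309 W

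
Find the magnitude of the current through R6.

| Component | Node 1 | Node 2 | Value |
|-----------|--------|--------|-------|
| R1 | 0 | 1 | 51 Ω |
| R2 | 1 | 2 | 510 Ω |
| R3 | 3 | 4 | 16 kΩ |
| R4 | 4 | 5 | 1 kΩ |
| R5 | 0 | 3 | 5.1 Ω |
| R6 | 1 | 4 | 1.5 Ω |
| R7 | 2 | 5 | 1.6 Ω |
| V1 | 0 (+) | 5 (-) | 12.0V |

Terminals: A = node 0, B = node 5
Nodal analysis, taking node 5 as the 0 V reference.
Source V1 fixes V_0 = 12 V.
KCL at each unknown node (sum of currents leaving = 0; resistances in Ω):
  Node 1: (V_1 - 12)/51 + (V_1 - V_2)/510 + (V_1 - V_4)/1.5 = 0
  Node 2: (V_2 - V_1)/510 + (V_2 - 0)/1.6 = 0
  Node 3: (V_3 - V_4)/16000 + (V_3 - 12)/5.1 = 0
  Node 4: (V_4 - V_3)/16000 + (V_4 - 0)/1000 + (V_4 - V_1)/1.5 = 0
Collecting terms (coefficients in siemens):
  0.6882·V_1 - 0.001961·V_2 - 0.6667·V_4 = 0.2353
  0.627·V_2 - 0.001961·V_1 = 0
  0.1961·V_3 - 0.0000625·V_4 = 2.353
  0.6677·V_4 - 0.6667·V_1 - 0.0000625·V_3 = 0
Solving these 4 simultaneous equations (Gaussian elimination) gives:
  V_1 = 10.43 V, V_2 = 0.03263 V, V_3 = 12 V, V_4 = 10.42 V
I_R6 = (V_1 - V_4)/R6 = (10.43 - 10.42)/1.5 = 0.01032 A
|I_R6| = 0.01032 A

Final answer: |I_R6| = 0.01032 A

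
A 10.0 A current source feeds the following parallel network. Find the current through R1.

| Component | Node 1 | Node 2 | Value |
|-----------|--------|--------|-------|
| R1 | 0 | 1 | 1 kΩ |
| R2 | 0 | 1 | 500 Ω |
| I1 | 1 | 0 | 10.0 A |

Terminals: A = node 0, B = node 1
All resistors sit directly between nodes 0 and 1, so they are in parallel and share one voltage V; the full source current 10 A splits among them.
1/R_par = 1/1000 + 1/500 = 0.003 S  =>  R_par = 333.3 Ω
V = I × R_par = 10 × 333.3 = 3333 V
I_R1 = V/R1 = 3333/1000 = 3.333 A

Final answer: 3.333 A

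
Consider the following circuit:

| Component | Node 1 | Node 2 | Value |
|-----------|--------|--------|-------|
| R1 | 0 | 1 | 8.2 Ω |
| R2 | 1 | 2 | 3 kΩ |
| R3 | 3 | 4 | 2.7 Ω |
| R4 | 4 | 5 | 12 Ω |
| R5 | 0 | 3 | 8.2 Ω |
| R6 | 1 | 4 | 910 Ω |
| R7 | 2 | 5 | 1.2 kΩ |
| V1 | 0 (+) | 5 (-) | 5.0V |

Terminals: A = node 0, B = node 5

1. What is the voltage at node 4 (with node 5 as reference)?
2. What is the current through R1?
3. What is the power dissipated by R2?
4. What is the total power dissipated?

Nodal analysis, taking node 5 as the 0 V reference.
Source V1 fixes V_0 = 5 V.
KCL at each unknown node (sum of currents leaving = 0; resistances in Ω):
  Node 1: (V_1 - 5)/8.2 + (V_1 - V_2)/3000 + (V_1 - V_4)/910 = 0
  Node 2: (V_2 - V_1)/3000 + (V_2 - 0)/1200 = 0
  Node 3: (V_3 - V_4)/2.7 + (V_3 - 5)/8.2 = 0
  Node 4: (V_4 - V_3)/2.7 + (V_4 - 0)/12 + (V_4 - V_1)/910 = 0
Collecting terms (coefficients in siemens):
  0.1234·V_1 - 0.0003333·V_2 - 0.001099·V_4 = 0.6098
  0.001167·V_2 - 0.0003333·V_1 = 0
  0.4923·V_3 - 0.3704·V_4 = 0.6098
  0.4548·V_4 - 0.001099·V_1 - 0.3704·V_3 = 0
Solving these 4 simultaneous equations (Gaussian elimination) gives:
  V_1 = 4.969 V, V_2 = 1.42 V, V_3 = 3.221 V, V_4 = 2.635 V
Part 1:
  Read off the nodal solution: V_4 = 2.635 V
Part 2:
  I_R1 = (V_0 - V_1)/R1 = (5 - 4.969)/8.2 = 0.003749 A
  Magnitude: I_R1 = 0.003749 A
Part 3:
  I_R2 = (V_1 - V_2)/R2 = (4.969 - 1.42)/3000 = 0.001183 A
  P_R2 = I_R2² × R2 = (0.001183)² × 3000 = 0.0042 W
Part 4:
  Power in each resistor, P = (ΔV)²/R:
    P_R1 = (5 - 4.969)²/8.2 = 0.0001152 W
    P_R2 = (4.969 - 1.42)²/3000 = 0.0042 W
    P_R3 = (3.221 - 2.635)²/2.7 = 0.1271 W
    P_R4 = (2.635 - 0)²/12 = 0.5785 W
    P_R5 = (5 - 3.221)²/8.2 = 0.3861 W
    P_R6 = (4.969 - 2.635)²/910 = 0.005989 W
    P_R7 = (1.42 - 0)²/1200 = 0.00168 W
  P_total = P_R1 + P_R2 + P_R3 + P_R4 + P_R5 + P_R6 + P_R7 = 1.104 W

Final answers:
1. V_4 = 2.635 V
2. I_R1 = 0.003749 A
3. P_R2 = 0.0042 W
4. P_total = 1.104 W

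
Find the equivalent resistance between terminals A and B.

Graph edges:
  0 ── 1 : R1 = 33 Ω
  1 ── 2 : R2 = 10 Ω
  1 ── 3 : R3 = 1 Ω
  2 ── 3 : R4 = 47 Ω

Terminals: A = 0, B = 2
Reduce the network between node 0 (A) and node 2 (B) by series/parallel combination:
  Rs1 = R3 + R4 (series, joined only at node 3) = 1 + 47 = 48 Ω
  Rp1 = R2 ‖ Rs1 (parallel, both between nodes 1 and 2) = 1/(1/10 + 1/48) = 8.276 Ω
  Rs2 = R1 + Rp1 (series, joined only at node 1) = 33 + 8.276 = 41.28 Ω
R_eq = 41.28 Ω

Final answer: 41.28 Ω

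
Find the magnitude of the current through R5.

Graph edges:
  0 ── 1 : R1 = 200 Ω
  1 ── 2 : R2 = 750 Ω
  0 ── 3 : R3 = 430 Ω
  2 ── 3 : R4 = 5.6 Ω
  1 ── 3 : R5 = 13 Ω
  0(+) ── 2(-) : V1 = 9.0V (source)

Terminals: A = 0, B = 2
Nodal analysis, taking node 2 as the 0 V reference.
Source V1 fixes V_0 = 9 V.
KCL at each unknown node (sum of currents leaving = 0; resistances in Ω):
  Node 1: (V_1 - 9)/200 + (V_1 - 0)/750 + (V_1 - V_3)/13 = 0
  Node 3: (V_3 - 9)/430 + (V_3 - 0)/5.6 + (V_3 - V_1)/13 = 0
Collecting terms (coefficients in siemens):
  0.08326·V_1 - 0.07692·V_3 = 0.045
  0.2578·V_3 - 0.07692·V_1 = 0.02093
Determinant D = (0.08326)(0.2578) - (-0.07692)(-0.07692) = 0.01555
V_1 = [(0.045)(0.2578) - (-0.07692)(0.02093)]/D = 0.8497 V
V_3 = [(0.08326)(0.02093) - (0.045)(-0.07692)]/D = 0.3347 V
I_R5 = (V_1 - V_3)/R5 = (0.8497 - 0.3347)/13 = 0.03962 A
|I_R5| = 0.03962 A

Final answer: |I_R5| = 0.03962 A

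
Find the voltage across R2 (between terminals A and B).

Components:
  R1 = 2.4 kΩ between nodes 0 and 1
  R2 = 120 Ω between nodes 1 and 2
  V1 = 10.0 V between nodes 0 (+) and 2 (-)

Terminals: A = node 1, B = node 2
R1 and R2 are in series across V1 (node 0 → node 1 → node 2), and the output A–B is taken across R2, so this is a voltage divider.
Series current: I = V1/(R1 + R2) = 10/(2400 + 120) = 10/2520 = 0.003968 A
V_R2 = I × R2 = V1 × R2/(R1 + R2) = 10 × 120/2520 = 0.4762 V

Final answer: 0.4762 V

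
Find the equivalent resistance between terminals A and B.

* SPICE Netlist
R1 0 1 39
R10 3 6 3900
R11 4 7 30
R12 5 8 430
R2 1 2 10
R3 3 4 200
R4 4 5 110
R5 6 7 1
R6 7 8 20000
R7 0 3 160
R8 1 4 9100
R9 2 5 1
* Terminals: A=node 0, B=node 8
The network is not a plain series/parallel combination. Inject a 1 A test current into terminal A (node 0) and return it from terminal B (node 8); then R_eq = V_A / (1 A).
Nodal analysis, taking node 8 as the 0 V reference.
Current source I_test pushes 1 A into node 0 and draws it out of node 8.
KCL at each unknown node (sum of currents leaving = 0; resistances in Ω):
  Node 0: (V_0 - V_1)/39 + (V_0 - V_3)/160 - 1 = 0
  Node 1: (V_1 - V_0)/39 + (V_1 - V_2)/10 + (V_1 - V_4)/9100 = 0
  Node 2: (V_2 - V_1)/10 + (V_2 - V_5)/1 = 0
  Node 3: (V_3 - V_0)/160 + (V_3 - V_4)/200 + (V_3 - V_6)/3900 = 0
  Node 4: (V_4 - V_1)/9100 + (V_4 - V_3)/200 + (V_4 - V_5)/110 + (V_4 - V_7)/30 = 0
  Node 5: (V_5 - V_2)/1 + (V_5 - V_4)/110 + (V_5 - 0)/430 = 0
  Node 6: (V_6 - V_3)/3900 + (V_6 - V_7)/1 = 0
  Node 7: (V_7 - V_4)/30 + (V_7 - V_6)/1 + (V_7 - 0)/20000 = 0
Collecting terms (coefficients in siemens):
  0.03189·V_0 - 0.02564·V_1 - 0.00625·V_3 = 1
  0.1258·V_1 - 0.02564·V_0 - 0.1·V_2 - 0.0001099·V_4 = 0
  1.1·V_2 - 0.1·V_1 - 1·V_5 = 0
  0.01151·V_3 - 0.00625·V_0 - 0.005·V_4 - 0.0002564·V_6 = 0
  0.04753·V_4 - 0.0001099·V_1 - 0.005·V_3 - 0.009091·V_5 - 0.03333·V_7 = 0
  1.011·V_5 - 1·V_2 - 0.009091·V_4 = 0
  1·V_6 - 0.0002564·V_3 - 1·V_7 = 0
  1.033·V_7 - 0.03333·V_4 - 1·V_6 = 0
Solving these 8 simultaneous equations (Gaussian elimination) gives:
  V_0 = 465.6 V, V_1 = 430.6 V, V_2 = 421.7 V, V_3 = 449.2 V
  V_4 = 429.7 V, V_5 = 420.8 V, V_6 = 429.2 V, V_7 = 429.2 V
R_eq = V_0 / 1 A = 465.6 Ω

Final answer: 465.6 Ω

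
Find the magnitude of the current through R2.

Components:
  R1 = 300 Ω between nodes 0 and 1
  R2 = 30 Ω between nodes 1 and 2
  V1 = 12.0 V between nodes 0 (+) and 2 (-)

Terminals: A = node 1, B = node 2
Nodal analysis, taking node 2 as the 0 V reference.
Source V1 fixes V_0 = 12 V.
KCL at each unknown node (sum of currents leaving = 0; resistances in Ω):
  Node 1: (V_1 - 12)/300 + (V_1 - 0)/30 = 0
Collecting terms: 0.03667 × V_1 = 0.04  =>  V_1 = 1.091 V
I_R2 = (V_1 - V_2)/R2 = (1.091 - 0)/30 = 0.03636 A
|I_R2| = 0.03636 A

Final answer: |I_R2| = 0.03636 A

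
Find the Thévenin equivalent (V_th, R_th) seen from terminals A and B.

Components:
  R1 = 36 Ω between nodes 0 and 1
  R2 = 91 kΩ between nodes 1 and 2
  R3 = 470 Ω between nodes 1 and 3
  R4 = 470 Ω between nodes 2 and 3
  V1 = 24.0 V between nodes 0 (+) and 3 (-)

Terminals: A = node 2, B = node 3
Step 1 — V_th is the open-circuit voltage V_A - V_B (nothing connected across the terminals).
Nodal analysis, taking node 3 as the 0 V reference.
Source V1 fixes V_0 = 24 V.
KCL at each unknown node (sum of currents leaving = 0; resistances in Ω):
  Node 1: (V_1 - 24)/36 + (V_1 - V_2)/91000 + (V_1 - 0)/470 = 0
  Node 2: (V_2 - V_1)/91000 + (V_2 - 0)/470 = 0
Collecting terms (coefficients in siemens):
  0.02992·V_1 - 0.00001099·V_2 = 0.6667
  0.002139·V_2 - 0.00001099·V_1 = 0
Determinant D = (0.02992)(0.002139) - (-0.00001099)(-0.00001099) = 0.00006398
V_1 = [(0.6667)(0.002139) - (-0.00001099)(0)]/D = 22.28 V
V_2 = [(0.02992)(0) - (0.6667)(-0.00001099)]/D = 0.1145 V
V_th = V_2 - V_3 = 0.1145 - 0 = 0.1145 V
Step 2 — R_th: zero the source — replace V1 by a short circuit (node 3 merges into node 0) — and find the resistance seen between A (node 2) and B (node 0).
Reduce the network between node 2 (A) and node 0 (B) by series/parallel combination:
  Rp1 = R1 ‖ R3 (parallel, both between nodes 0 and 1) = 1/(1/36 + 1/470) = 33.44 Ω
  Rs1 = R2 + Rp1 (series, joined only at node 1) = 91000 + 33.44 = 91030 Ω
  Rp2 = R4 ‖ Rs1 (parallel, both between nodes 0 and 2) = 1/(1/470 + 1/91030) = 467.6 Ω
R_th = 467.6 Ω

Final answer: V_th = 0.1145 V, R_th = 467.6 Ω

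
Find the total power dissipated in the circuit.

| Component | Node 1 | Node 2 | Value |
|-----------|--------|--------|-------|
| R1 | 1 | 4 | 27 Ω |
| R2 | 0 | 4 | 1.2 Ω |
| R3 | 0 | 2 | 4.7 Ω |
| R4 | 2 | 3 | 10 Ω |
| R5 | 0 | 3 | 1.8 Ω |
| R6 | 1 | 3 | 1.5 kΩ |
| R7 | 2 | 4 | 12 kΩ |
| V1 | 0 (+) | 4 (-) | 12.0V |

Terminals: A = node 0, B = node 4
Nodal analysis, taking node 4 as the 0 V reference.
Source V1 fixes V_0 = 12 V.
KCL at each unknown node (sum of currents leaving = 0; resistances in Ω):
  Node 1: (V_1 - 0)/27 + (V_1 - V_3)/1500 = 0
  Node 2: (V_2 - 12)/4.7 + (V_2 - V_3)/10 + (V_2 - 0)/12000 = 0
  Node 3: (V_3 - V_2)/10 + (V_3 - 12)/1.8 + (V_3 - V_1)/1500 = 0
Collecting terms (coefficients in siemens):
  0.0377·V_1 - 0.0006667·V_3 = 0
  0.3128·V_2 - 0.1·V_3 = 2.553
  0.6562·V_3 - 0.0006667·V_1 - 0.1·V_2 = 6.667
Solving these 3 simultaneous equations (Gaussian elimination) gives:
  V_1 = 0.2119 V, V_2 = 11.99 V, V_3 = 11.99 V
Power in each resistor, P = (ΔV)²/R:
  P_R1 = (0.2119 - 0)²/27 = 0.001664 W
  P_R2 = (12 - 0)²/1.2 = 120 W
  P_R3 = (12 - 11.99)²/4.7 = 0.0000116 W
  P_R4 = (11.99 - 11.99)²/10 = 0.000003268 W
  P_R5 = (12 - 11.99)²/1.8 = 0.00009535 W
  P_R6 = (0.2119 - 11.99)²/1500 = 0.09243 W
  P_R7 = (11.99 - 0)²/12000 = 0.01199 W
P_total = P_R1 + P_R2 + P_R3 + P_R4 + P_R5 + P_R6 + P_R7 = 120.1 W

Final answer: 120.1 W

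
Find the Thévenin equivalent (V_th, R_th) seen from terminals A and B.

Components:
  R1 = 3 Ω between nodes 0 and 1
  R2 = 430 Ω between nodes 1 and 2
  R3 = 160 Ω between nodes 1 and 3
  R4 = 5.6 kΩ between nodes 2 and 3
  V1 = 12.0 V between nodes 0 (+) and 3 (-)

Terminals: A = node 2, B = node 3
Step 1 — V_th is the open-circuit voltage V_A - V_B (nothing connected across the terminals).
Nodal analysis, taking node 3 as the 0 V reference.
Source V1 fixes V_0 = 12 V.
KCL at each unknown node (sum of currents leaving = 0; resistances in Ω):
  Node 1: (V_1 - 12)/3 + (V_1 - V_2)/430 + (V_1 - 0)/160 = 0
  Node 2: (V_2 - V_1)/430 + (V_2 - 0)/5600 = 0
Collecting terms (coefficients in siemens):
  0.3419·V_1 - 0.002326·V_2 = 4
  0.002504·V_2 - 0.002326·V_1 = 0
Determinant D = (0.3419)(0.002504) - (-0.002326)(-0.002326) = 0.0008508
V_1 = [(4)(0.002504) - (-0.002326)(0)]/D = 11.77 V
V_2 = [(0.3419)(0) - (4)(-0.002326)]/D = 10.93 V
V_th = V_2 - V_3 = 10.93 - 0 = 10.93 V
Step 2 — R_th: zero the source — replace V1 by a short circuit (node 3 merges into node 0) — and find the resistance seen between A (node 2) and B (node 0).
Reduce the network between node 2 (A) and node 0 (B) by series/parallel combination:
  Rp1 = R1 ‖ R3 (parallel, both between nodes 0 and 1) = 1/(1/3 + 1/160) = 2.945 Ω
  Rs1 = R2 + Rp1 (series, joined only at node 1) = 430 + 2.945 = 432.9 Ω
  Rp2 = R4 ‖ Rs1 (parallel, both between nodes 0 and 2) = 1/(1/5600 + 1/432.9) = 401.9 Ω
R_th = 401.9 Ω

Final answer: V_th = 10.93 V, R_th = 401.9 Ω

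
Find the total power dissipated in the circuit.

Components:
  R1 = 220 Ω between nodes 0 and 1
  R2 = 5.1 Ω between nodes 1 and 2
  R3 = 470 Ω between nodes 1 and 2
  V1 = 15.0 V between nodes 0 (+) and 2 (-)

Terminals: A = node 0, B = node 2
Nodal analysis, taking node 2 as the 0 V reference.
Source V1 fixes V_0 = 15 V.
KCL at each unknown node (sum of currents leaving = 0; resistances in Ω):
  Node 1: (V_1 - 15)/220 + (V_1 - 0)/5.1 + (V_1 - 0)/470 = 0
Collecting terms: 0.2028 × V_1 = 0.06818  =>  V_1 = 0.3363 V
Power in each resistor, P = (ΔV)²/R:
  P_R1 = (15 - 0.3363)²/220 = 0.9774 W
  P_R2 = (0.3363 - 0)²/5.1 = 0.02217 W
  P_R3 = (0.3363 - 0)²/470 = 0.0002406 W
P_total = P_R1 + P_R2 + P_R3 = 0.9998 W

Final answer: 0.9998 W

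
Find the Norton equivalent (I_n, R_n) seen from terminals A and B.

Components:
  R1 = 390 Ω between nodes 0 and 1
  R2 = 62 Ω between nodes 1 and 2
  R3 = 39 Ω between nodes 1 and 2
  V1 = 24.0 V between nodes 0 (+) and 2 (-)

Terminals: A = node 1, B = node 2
Find the Thévenin equivalent first; then I_n = V_th/R_th and R_n = R_th.
Step 1 — V_th is the open-circuit voltage V_A - V_B (nothing connected across the terminals).
Nodal analysis, taking node 2 as the 0 V reference.
Source V1 fixes V_0 = 24 V.
KCL at each unknown node (sum of currents leaving = 0; resistances in Ω):
  Node 1: (V_1 - 24)/390 + (V_1 - 0)/62 + (V_1 - 0)/39 = 0
Collecting terms: 0.04433 × V_1 = 0.06154  =>  V_1 = 1.388 V
V_th = V_1 - V_2 = 1.388 - 0 = 1.388 V
Step 2 — R_th: zero the source — replace V1 by a short circuit (node 2 merges into node 0) — and find the resistance seen between A (node 1) and B (node 0).
Reduce the network between node 1 (A) and node 0 (B) by series/parallel combination:
  Rp1 = R1 ‖ R2 ‖ R3 (parallel, all between nodes 0 and 1) = 1/(1/390 + 1/62 + 1/39) = 22.56 Ω
R_th = 22.56 Ω
I_n = V_th/R_th = 1.388/22.56 = 0.06154 A, and R_n = R_th = 22.56 Ω

Final answer: I_n = 0.06154 A, R_n = 22.56 Ω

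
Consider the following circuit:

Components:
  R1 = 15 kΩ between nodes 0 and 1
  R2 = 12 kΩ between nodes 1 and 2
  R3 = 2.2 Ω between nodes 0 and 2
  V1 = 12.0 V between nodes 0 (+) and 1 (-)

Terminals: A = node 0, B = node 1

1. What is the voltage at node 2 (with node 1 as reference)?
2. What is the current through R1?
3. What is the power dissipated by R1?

Nodal analysis, taking node 1 as the 0 V reference.
Source V1 fixes V_0 = 12 V.
KCL at each unknown node (sum of currents leaving = 0; resistances in Ω):
  Node 2: (V_2 - 0)/12000 + (V_2 - 12)/2.2 = 0
Collecting terms: 0.4546 × V_2 = 5.455  =>  V_2 = 12 V
Part 1:
  Read off the nodal solution: V_2 = 12 V
Part 2:
  I_R1 = (V_0 - V_1)/R1 = (12 - 0)/15000 = 0.0008 A
  Magnitude: I_R1 = 0.0008 A
Part 3:
  I_R1 = (V_0 - V_1)/R1 = (12 - 0)/15000 = 0.0008 A
  P_R1 = I_R1² × R1 = (0.0008)² × 15000 = 0.0096 W

Final answers:
1. V_2 = 12 V
2. I_R1 = 0.0008 A
3. P_R1 = 0.0096 W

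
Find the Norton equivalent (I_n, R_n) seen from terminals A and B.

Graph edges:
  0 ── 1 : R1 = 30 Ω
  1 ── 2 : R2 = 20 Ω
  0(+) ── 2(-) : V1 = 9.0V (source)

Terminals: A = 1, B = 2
Find the Thévenin equivalent first; then I_n = V_th/R_th and R_n = R_th.
Step 1 — V_th is the open-circuit voltage V_A - V_B (nothing connected across the terminals).
Nodal analysis, taking node 2 as the 0 V reference.
Source V1 fixes V_0 = 9 V.
KCL at each unknown node (sum of currents leaving = 0; resistances in Ω):
  Node 1: (V_1 - 9)/30 + (V_1 - 0)/20 = 0
Collecting terms: 0.08333 × V_1 = 0.3  =>  V_1 = 3.6 V
V_th = V_1 - V_2 = 3.6 - 0 = 3.6 V
Step 2 — R_th: zero the source — replace V1 by a short circuit (node 2 merges into node 0) — and find the resistance seen between A (node 1) and B (node 0).
Reduce the network between node 1 (A) and node 0 (B) by series/parallel combination:
  Rp1 = R1 ‖ R2 (parallel, both between nodes 0 and 1) = 1/(1/30 + 1/20) = 12 Ω
R_th = 12 Ω
I_n = V_th/R_th = 3.6/12 = 0.3 A, and R_n = R_th = 12 Ω

Final answer: I_n = 0.3 A, R_n = 12 Ω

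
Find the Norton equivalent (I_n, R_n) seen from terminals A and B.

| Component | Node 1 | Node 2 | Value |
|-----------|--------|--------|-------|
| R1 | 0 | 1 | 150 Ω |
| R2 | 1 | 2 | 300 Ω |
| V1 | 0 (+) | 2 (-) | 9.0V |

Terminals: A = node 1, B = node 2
Find the Thévenin equivalent first; then I_n = V_th/R_th and R_n = R_th.
Step 1 — V_th is the open-circuit voltage V_A - V_B (nothing connected across the terminals).
Nodal analysis, taking node 2 as the 0 V reference.
Source V1 fixes V_0 = 9 V.
KCL at each unknown node (sum of currents leaving = 0; resistances in Ω):
  Node 1: (V_1 - 9)/150 + (V_1 - 0)/300 = 0
Collecting terms: 0.01 × V_1 = 0.06  =>  V_1 = 6 V
V_th = V_1 - V_2 = 6 - 0 = 6 V
Step 2 — R_th: zero the source — replace V1 by a short circuit (node 2 merges into node 0) — and find the resistance seen between A (node 1) and B (node 0).
Reduce the network between node 1 (A) and node 0 (B) by series/parallel combination:
  Rp1 = R1 ‖ R2 (parallel, both between nodes 0 and 1) = 1/(1/150 + 1/300) = 100 Ω
R_th = 100 Ω
I_n = V_th/R_th = 6/100 = 0.06 A, and R_n = R_th = 100 Ω

Final answer: I_n = 0.06 A, R_n = 100 Ω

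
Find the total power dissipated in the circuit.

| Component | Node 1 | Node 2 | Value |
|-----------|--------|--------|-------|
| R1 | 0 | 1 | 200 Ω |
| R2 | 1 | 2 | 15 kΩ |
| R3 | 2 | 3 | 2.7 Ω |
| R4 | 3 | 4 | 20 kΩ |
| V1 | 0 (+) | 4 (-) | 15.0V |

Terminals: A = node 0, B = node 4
Nodal analysis, taking node 4 as the 0 V reference.
Source V1 fixes V_0 = 15 V.
KCL at each unknown node (sum of currents leaving = 0; resistances in Ω):
  Node 1: (V_1 - 15)/200 + (V_1 - V_2)/15000 = 0
  Node 2: (V_2 - V_1)/15000 + (V_2 - V_3)/2.7 = 0
  Node 3: (V_3 - V_2)/2.7 + (V_3 - 0)/20000 = 0
Collecting terms (coefficients in siemens):
  0.005067·V_1 - 0.00006667·V_2 = 0.075
  0.3704·V_2 - 0.00006667·V_1 - 0.3704·V_3 = 0
  0.3704·V_3 - 0.3704·V_2 = 0
Solving these 3 simultaneous equations (Gaussian elimination) gives:
  V_1 = 14.91 V, V_2 = 8.523 V, V_3 = 8.522 V
Power in each resistor, P = (ΔV)²/R:
  P_R1 = (15 - 14.91)²/200 = 0.00003631 W
  P_R2 = (14.91 - 8.523)²/15000 = 0.002723 W
  P_R3 = (8.523 - 8.522)²/2.7 = 0.0000004902 W
  P_R4 = (8.522 - 0)²/20000 = 0.003631 W
P_total = P_R1 + P_R2 + P_R3 + P_R4 = 0.006392 W

Final answer: 0.006392 W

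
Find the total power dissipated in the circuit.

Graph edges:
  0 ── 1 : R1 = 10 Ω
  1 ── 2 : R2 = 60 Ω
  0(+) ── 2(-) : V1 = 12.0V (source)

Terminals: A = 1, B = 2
Nodal analysis, taking node 2 as the 0 V reference.
Source V1 fixes V_0 = 12 V.
KCL at each unknown node (sum of currents leaving = 0; resistances in Ω):
  Node 1: (V_1 - 12)/10 + (V_1 - 0)/60 = 0
Collecting terms: 0.1167 × V_1 = 1.2  =>  V_1 = 10.29 V
Power in each resistor, P = (ΔV)²/R:
  P_R1 = (12 - 10.29)²/10 = 0.2939 W
  P_R2 = (10.29 - 0)²/60 = 1.763 W
P_total = P_R1 + P_R2 = 2.057 W

Final answer: 2.057 W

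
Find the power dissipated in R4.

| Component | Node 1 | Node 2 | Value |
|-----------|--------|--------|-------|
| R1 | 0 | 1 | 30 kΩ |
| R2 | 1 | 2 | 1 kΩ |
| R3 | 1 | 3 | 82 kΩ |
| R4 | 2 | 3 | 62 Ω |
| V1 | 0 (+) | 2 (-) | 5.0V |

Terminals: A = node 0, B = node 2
Nodal analysis, taking node 2 as the 0 V reference.
Source V1 fixes V_0 = 5 V.
KCL at each unknown node (sum of currents leaving = 0; resistances in Ω):
  Node 1: (V_1 - 5)/30000 + (V_1 - 0)/1000 + (V_1 - V_3)/82000 = 0
  Node 3: (V_3 - V_1)/82000 + (V_3 - 0)/62 = 0
Collecting terms (coefficients in siemens):
  0.001046·V_1 - 0.0000122·V_3 = 0.0001667
  0.01614·V_3 - 0.0000122·V_1 = 0
Determinant D = (0.001046)(0.01614) - (-0.0000122)(-0.0000122) = 0.00001688
V_1 = [(0.0001667)(0.01614) - (-0.0000122)(0)]/D = 0.1594 V
V_3 = [(0.001046)(0) - (0.0001667)(-0.0000122)]/D = 0.0001204 V
I_R4 = (V_2 - V_3)/R4 = (0 - 0.0001204)/62 = -0.000001943 A
P_R4 = I_R4² × R4 = (-0.000001943)² × 62 = 0.000000000234 W

Final answer: 2.34e-10 W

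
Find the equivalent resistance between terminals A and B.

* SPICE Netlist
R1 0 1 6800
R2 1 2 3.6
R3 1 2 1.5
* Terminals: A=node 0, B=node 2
Reduce the network between node 0 (A) and node 2 (B) by series/parallel combination:
  Rp1 = R2 ‖ R3 (parallel, both between nodes 1 and 2) = 1/(1/3.6 + 1/1.5) = 1.059 Ω
  Rs1 = R1 + Rp1 (series, joined only at node 1) = 6800 + 1.059 = 6801 Ω
R_eq = 6.801 kΩ

Final answer: 6.801 kΩ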